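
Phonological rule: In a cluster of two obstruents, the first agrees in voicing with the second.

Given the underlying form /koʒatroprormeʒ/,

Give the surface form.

[koʒatroprormeʒ]

no segment meets the rule's conditions; no change.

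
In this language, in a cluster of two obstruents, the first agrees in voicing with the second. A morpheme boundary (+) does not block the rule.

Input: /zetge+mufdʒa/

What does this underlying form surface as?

[zedge+muvdʒa]

/t/ before /g/ (voiced) → [d]
/f/ before /dʒ/ (voiced) → [v]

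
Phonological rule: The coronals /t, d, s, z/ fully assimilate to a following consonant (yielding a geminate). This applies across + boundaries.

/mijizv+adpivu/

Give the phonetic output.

/z/ before /v/ → [v] (total assimilation)
/d/ before /p/ → [p] (total assimilation)

[mijivv+appivu]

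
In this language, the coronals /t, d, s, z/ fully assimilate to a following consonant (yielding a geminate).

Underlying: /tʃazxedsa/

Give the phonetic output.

/z/ before /x/ → [x] (total assimilation)
/d/ before /s/ → [s] (total assimilation)

[tʃaxxessa]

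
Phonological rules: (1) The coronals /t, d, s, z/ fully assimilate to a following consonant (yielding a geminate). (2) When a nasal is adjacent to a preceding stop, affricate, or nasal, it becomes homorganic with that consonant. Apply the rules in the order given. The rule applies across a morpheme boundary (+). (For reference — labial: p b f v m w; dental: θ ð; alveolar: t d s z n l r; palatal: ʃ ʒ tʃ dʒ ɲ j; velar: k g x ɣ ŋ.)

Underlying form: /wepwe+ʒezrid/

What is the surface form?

Rule 1: /z/ before /r/ → [r] (total assimilation)
After rule 1: wepwe+ʒerrid
Rule 2: no segment meets the rule's conditions; no change.

[wepwe+ʒerrid]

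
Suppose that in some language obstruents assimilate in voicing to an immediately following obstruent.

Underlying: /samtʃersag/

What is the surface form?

[samtʃersag]

no segment meets the rule's conditions; no change.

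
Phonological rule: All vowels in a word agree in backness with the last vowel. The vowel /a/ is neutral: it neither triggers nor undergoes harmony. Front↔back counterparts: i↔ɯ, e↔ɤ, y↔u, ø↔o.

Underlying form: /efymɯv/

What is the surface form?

/e/ harmonizes with /ɯ/ ([+back]) → [ɤ]
/y/ harmonizes with /ɯ/ ([+back]) → [u]

[ɤfumɯv]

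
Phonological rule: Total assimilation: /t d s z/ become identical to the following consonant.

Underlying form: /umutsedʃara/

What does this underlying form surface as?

[umusseʃʃara]

/t/ before /s/ → [s] (total assimilation)
/d/ before /ʃ/ → [ʃ] (total assimilation)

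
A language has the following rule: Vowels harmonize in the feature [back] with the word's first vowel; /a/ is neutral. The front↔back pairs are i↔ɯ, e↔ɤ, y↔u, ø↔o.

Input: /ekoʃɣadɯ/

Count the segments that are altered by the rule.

/o/ harmonizes with /e/ ([-back]) → [ø]
/ɯ/ harmonizes with /e/ ([-back]) → [i]
2 segments change.

2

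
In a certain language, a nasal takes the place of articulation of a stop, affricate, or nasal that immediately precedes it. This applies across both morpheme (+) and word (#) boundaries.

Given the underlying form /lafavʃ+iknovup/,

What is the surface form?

/n/ after /k/ (velar) → [ŋ]

[lafavʃ+ikŋovup]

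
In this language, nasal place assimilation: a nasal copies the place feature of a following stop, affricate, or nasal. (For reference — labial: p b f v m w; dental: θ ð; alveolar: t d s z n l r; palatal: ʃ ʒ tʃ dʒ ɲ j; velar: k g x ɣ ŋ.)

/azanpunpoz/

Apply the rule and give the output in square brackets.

/n/ before /p/ (labial) → [m]
/n/ before /p/ (labial) → [m]

[azampumpoz]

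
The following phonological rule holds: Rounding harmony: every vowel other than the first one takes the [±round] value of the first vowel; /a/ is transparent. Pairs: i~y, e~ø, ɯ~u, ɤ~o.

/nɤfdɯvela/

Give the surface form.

no segment meets the rule's conditions; no change.

[nɤfdɯvela]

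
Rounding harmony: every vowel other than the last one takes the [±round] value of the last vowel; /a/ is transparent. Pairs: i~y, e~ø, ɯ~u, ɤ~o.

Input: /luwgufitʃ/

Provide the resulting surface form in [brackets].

/u/ harmonizes with /i/ ([-round]) → [ɯ]
/u/ harmonizes with /i/ ([-round]) → [ɯ]

[lɯwgɯfitʃ]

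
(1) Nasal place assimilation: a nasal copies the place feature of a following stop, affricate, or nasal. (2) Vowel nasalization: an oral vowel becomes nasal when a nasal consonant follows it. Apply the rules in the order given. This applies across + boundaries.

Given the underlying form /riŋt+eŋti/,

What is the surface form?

[rĩnt+ẽnti]

Rule 1: /ŋ/ before /t/ (alveolar) → [n]
Rule 1: /ŋ/ before /t/ (alveolar) → [n]
After rule 1: rint+enti
Rule 2: /i/ before nasal /n/ → [ĩ]
Rule 2: /e/ before nasal /n/ → [ẽ]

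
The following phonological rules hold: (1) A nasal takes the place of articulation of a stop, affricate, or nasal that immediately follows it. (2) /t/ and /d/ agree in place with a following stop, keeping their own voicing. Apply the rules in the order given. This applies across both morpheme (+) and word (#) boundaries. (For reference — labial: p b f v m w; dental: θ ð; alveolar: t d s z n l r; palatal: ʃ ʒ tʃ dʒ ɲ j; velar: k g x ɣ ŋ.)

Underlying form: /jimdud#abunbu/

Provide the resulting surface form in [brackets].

[jindud#abumbu]

Rule 1: /m/ before /d/ (alveolar) → [n]
Rule 1: /n/ before /b/ (labial) → [m]
After rule 1: jindud#abumbu
Rule 2: no segment meets the rule's conditions; no change.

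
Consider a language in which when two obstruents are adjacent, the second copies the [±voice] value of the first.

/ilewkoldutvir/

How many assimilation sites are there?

1

/v/ after /t/ (voiceless) → [f]
1 segment changes.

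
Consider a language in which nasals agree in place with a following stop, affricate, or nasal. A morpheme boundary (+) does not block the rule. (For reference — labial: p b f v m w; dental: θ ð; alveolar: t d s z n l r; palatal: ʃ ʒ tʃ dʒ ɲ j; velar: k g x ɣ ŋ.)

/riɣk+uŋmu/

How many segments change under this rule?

1

/ŋ/ before /m/ (labial) → [m]
1 segment changes.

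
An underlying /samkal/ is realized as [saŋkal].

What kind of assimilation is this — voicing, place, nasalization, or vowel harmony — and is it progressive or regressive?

place assimilation, regressive

/m/→[ŋ].
Each target copies a feature from the following segment, so the direction is regressive.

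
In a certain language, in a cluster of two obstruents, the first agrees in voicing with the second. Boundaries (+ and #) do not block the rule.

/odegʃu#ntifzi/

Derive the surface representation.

[odekʃu#ntivzi]

/g/ before /ʃ/ (voiceless) → [k]
/f/ before /z/ (voiced) → [v]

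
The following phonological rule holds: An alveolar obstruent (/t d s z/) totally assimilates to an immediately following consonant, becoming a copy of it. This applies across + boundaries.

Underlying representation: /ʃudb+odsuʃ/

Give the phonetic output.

[ʃubb+ossuʃ]

/d/ before /b/ → [b] (total assimilation)
/d/ before /s/ → [s] (total assimilation)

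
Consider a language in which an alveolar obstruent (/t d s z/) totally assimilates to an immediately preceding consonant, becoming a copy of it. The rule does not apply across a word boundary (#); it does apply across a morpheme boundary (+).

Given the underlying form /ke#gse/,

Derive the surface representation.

/s/ after /g/ → [g] (total assimilation)

[ke#gge]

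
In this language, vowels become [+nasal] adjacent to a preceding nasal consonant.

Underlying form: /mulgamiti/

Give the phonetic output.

/u/ after nasal /m/ → [ũ]
/i/ after nasal /m/ → [ĩ]

[mũlgamĩti]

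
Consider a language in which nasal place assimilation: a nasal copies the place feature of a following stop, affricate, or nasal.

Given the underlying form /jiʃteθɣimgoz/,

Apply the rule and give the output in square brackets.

[jiʃteθɣiŋgoz]

/m/ before /g/ (velar) → [ŋ]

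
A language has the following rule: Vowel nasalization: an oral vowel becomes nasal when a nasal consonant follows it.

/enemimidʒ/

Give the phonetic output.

[ẽnẽmĩmidʒ]

/e/ before nasal /n/ → [ẽ]
/e/ before nasal /m/ → [ẽ]
/i/ before nasal /m/ → [ĩ]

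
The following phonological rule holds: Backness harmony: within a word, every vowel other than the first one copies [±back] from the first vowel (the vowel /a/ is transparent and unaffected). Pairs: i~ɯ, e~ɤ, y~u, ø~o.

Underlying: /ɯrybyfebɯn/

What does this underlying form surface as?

[ɯrubufɤbɯn]

/y/ harmonizes with /ɯ/ ([+back]) → [u]
/y/ harmonizes with /ɯ/ ([+back]) → [u]
/e/ harmonizes with /ɯ/ ([+back]) → [ɤ]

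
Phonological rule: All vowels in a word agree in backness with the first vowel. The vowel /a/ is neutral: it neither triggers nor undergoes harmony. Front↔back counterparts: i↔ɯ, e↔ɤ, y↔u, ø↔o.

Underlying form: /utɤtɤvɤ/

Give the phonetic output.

no segment meets the rule's conditions; no change.

[utɤtɤvɤ]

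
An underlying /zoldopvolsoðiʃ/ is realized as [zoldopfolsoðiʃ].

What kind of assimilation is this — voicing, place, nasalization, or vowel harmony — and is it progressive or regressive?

voicing assimilation, progressive

/v/→[f].
Each target copies a feature from the preceding segment, so the direction is progressive.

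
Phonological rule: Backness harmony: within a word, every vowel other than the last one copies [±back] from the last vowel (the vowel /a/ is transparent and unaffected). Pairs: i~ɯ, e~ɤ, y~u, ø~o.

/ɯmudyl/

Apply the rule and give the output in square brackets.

/ɯ/ harmonizes with /y/ ([-back]) → [i]
/u/ harmonizes with /y/ ([-back]) → [y]

[imydyl]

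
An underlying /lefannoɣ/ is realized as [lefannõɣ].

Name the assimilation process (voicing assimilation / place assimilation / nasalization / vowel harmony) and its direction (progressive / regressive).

/o/→[õ].
Each target copies a feature from the preceding segment, so the direction is progressive.

nasalization, progressive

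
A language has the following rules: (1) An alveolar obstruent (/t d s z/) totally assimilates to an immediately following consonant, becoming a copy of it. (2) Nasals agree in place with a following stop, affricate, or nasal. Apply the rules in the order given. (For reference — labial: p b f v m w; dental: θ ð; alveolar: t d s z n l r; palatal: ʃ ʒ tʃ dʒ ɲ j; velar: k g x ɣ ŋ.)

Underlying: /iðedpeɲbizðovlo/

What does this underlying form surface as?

Rule 1: /d/ before /p/ → [p] (total assimilation)
Rule 1: /z/ before /ð/ → [ð] (total assimilation)
After rule 1: iðeppeɲbiððovlo
Rule 2: /ɲ/ before /b/ (labial) → [m]

[iðeppembiððovlo]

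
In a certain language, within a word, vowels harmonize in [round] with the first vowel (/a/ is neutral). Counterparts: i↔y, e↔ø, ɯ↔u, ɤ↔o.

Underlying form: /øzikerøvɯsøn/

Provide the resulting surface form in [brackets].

/i/ harmonizes with /ø/ ([+round]) → [y]
/e/ harmonizes with /ø/ ([+round]) → [ø]
/ɯ/ harmonizes with /ø/ ([+round]) → [u]

[øzykørøvusøn]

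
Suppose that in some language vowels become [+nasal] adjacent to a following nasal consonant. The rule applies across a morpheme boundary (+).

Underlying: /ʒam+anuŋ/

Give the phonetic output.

[ʒãm+ãnũŋ]

/a/ before nasal /m/ → [ã]
/a/ before nasal /n/ → [ã]
/u/ before nasal /ŋ/ → [ũ]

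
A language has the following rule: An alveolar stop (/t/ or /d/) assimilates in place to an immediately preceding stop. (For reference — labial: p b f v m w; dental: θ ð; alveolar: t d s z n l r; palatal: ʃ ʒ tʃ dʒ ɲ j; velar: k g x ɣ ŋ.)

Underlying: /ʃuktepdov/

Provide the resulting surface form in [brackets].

[ʃukkepbov]

/t/ after /k/ (velar) → [k]
/d/ after /p/ (labial) → [b]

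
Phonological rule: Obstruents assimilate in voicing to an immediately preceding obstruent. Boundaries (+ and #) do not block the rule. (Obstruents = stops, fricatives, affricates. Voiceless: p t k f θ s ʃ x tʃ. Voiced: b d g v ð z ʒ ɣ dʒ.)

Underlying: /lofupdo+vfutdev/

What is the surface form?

[lofupto+vvuttev]

/d/ after /p/ (voiceless) → [t]
/f/ after /v/ (voiced) → [v]
/d/ after /t/ (voiceless) → [t]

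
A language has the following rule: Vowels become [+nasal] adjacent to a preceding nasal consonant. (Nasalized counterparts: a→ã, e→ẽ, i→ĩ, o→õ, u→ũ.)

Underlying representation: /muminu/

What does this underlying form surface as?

/u/ after nasal /m/ → [ũ]
/i/ after nasal /m/ → [ĩ]
/u/ after nasal /n/ → [ũ]

[mũmĩnũ]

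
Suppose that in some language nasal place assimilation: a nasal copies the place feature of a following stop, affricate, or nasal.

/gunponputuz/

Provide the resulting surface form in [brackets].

/n/ before /p/ (labial) → [m]
/n/ before /p/ (labial) → [m]

[gumpomputuz]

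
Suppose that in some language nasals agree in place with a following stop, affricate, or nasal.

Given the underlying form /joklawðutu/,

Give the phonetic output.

no segment meets the rule's conditions; no change.

[joklawðutu]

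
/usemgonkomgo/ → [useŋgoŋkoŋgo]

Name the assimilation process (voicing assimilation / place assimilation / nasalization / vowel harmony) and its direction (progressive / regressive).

place assimilation, regressive

/m/→[ŋ] /n/→[ŋ] /m/→[ŋ].
Each target copies a feature from the following segment, so the direction is regressive.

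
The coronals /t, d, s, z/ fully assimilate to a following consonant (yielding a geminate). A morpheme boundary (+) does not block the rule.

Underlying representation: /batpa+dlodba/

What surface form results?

[bappa+llobba]

/t/ before /p/ → [p] (total assimilation)
/d/ before /l/ → [l] (total assimilation)
/d/ before /b/ → [b] (total assimilation)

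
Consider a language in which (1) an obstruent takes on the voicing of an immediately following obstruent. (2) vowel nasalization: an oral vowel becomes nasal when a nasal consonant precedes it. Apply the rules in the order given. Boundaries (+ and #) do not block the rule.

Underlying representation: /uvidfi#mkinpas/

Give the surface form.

Rule 1: /d/ before /f/ (voiceless) → [t]
After rule 1: uvitfi#mkinpas
Rule 2: no segment meets the rule's conditions; no change.

[uvitfi#mkinpas]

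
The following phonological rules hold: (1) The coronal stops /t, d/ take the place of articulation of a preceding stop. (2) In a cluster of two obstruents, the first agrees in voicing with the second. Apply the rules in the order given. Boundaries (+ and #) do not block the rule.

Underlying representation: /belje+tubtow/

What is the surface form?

Rule 1: /t/ after /b/ (labial) → [p]
After rule 1: belje+tubpow
Rule 2: /b/ before /p/ (voiceless) → [p]

[belje+tuppow]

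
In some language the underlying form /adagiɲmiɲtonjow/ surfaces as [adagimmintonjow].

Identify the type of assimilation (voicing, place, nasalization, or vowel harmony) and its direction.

/ɲ/→[m] /ɲ/→[n].
Each target copies a feature from the following segment, so the direction is regressive.

place assimilation, regressive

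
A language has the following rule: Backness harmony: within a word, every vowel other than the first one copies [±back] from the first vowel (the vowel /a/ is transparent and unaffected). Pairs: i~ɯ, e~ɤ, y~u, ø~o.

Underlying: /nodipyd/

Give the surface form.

/i/ harmonizes with /o/ ([+back]) → [ɯ]
/y/ harmonizes with /o/ ([+back]) → [u]

[nodɯpud]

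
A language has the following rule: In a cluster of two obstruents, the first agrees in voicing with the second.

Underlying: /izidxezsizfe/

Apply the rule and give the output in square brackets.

[izitxessisfe]

/d/ before /x/ (voiceless) → [t]
/z/ before /s/ (voiceless) → [s]
/z/ before /f/ (voiceless) → [s]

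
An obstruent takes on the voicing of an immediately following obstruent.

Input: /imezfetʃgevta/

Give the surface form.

/z/ before /f/ (voiceless) → [s]
/tʃ/ before /g/ (voiced) → [dʒ]
/v/ before /t/ (voiceless) → [f]

[imesfedʒgefta]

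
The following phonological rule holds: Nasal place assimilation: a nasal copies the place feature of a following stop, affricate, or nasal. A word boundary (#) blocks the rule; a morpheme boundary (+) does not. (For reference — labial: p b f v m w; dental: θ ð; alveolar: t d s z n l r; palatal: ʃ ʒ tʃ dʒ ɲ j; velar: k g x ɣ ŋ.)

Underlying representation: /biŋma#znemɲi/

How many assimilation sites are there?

2

/ŋ/ before /m/ (labial) → [m]
/m/ before /ɲ/ (palatal) → [ɲ]
2 segments change.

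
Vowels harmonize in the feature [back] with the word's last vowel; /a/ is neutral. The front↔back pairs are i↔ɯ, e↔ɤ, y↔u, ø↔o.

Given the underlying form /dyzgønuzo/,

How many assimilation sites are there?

2

/y/ harmonizes with /o/ ([+back]) → [u]
/ø/ harmonizes with /o/ ([+back]) → [o]
2 segments change.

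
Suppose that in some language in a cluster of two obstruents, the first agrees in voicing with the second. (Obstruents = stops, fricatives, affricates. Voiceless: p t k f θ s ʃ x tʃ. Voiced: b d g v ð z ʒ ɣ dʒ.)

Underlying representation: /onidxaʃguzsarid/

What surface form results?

[onitxaʒgussarid]

/d/ before /x/ (voiceless) → [t]
/ʃ/ before /g/ (voiced) → [ʒ]
/z/ before /s/ (voiceless) → [s]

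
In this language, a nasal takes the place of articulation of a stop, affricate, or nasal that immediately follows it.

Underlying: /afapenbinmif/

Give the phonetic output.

[afapembimmif]

/n/ before /b/ (labial) → [m]
/n/ before /m/ (labial) → [m]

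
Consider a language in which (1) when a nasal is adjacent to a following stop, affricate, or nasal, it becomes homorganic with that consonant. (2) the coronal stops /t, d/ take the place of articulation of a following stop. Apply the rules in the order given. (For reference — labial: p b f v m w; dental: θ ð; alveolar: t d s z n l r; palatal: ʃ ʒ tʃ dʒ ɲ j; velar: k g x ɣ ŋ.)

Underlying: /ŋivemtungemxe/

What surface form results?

[ŋiventuŋgemxe]

Rule 1: /m/ before /t/ (alveolar) → [n]
Rule 1: /n/ before /g/ (velar) → [ŋ]
After rule 1: ŋiventuŋgemxe
Rule 2: no segment meets the rule's conditions; no change.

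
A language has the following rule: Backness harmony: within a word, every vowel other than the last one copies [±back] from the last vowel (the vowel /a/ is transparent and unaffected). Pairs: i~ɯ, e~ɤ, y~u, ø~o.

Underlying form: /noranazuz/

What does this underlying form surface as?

no segment meets the rule's conditions; no change.

[noranazuz]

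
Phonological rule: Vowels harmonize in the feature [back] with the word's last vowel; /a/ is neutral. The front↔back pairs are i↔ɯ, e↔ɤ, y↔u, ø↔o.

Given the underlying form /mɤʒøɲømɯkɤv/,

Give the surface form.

[mɤʒoɲomɯkɤv]

/ø/ harmonizes with /ɤ/ ([+back]) → [o]
/ø/ harmonizes with /ɤ/ ([+back]) → [o]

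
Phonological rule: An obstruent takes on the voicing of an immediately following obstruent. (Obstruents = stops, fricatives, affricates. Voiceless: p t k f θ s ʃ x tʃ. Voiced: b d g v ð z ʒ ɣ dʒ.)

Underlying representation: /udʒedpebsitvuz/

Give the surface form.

[udʒetpepsidvuz]

/d/ before /p/ (voiceless) → [t]
/b/ before /s/ (voiceless) → [p]
/t/ before /v/ (voiced) → [d]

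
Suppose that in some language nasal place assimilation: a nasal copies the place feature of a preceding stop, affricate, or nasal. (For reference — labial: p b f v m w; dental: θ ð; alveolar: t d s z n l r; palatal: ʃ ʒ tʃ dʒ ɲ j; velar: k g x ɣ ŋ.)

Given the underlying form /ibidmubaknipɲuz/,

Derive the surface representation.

/m/ after /d/ (alveolar) → [n]
/n/ after /k/ (velar) → [ŋ]
/ɲ/ after /p/ (labial) → [m]

[ibidnubakŋipmuz]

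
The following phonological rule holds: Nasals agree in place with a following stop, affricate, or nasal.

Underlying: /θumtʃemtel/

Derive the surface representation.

[θuɲtʃentel]

/m/ before /tʃ/ (palatal) → [ɲ]
/m/ before /t/ (alveolar) → [n]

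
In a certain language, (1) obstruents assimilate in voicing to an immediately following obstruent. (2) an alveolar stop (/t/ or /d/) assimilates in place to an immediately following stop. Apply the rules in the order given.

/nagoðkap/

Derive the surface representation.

[nagoθkap]

Rule 1: /ð/ before /k/ (voiceless) → [θ]
After rule 1: nagoθkap
Rule 2: no segment meets the rule's conditions; no change.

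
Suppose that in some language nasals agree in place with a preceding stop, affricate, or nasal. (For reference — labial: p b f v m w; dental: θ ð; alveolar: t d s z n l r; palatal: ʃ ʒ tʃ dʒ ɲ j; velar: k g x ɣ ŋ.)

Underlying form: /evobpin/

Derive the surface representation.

[evobpin]

no segment meets the rule's conditions; no change.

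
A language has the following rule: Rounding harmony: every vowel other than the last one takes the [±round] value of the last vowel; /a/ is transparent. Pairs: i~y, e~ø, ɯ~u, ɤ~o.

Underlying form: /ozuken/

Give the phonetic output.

/o/ harmonizes with /e/ ([-round]) → [ɤ]
/u/ harmonizes with /e/ ([-round]) → [ɯ]

[ɤzɯken]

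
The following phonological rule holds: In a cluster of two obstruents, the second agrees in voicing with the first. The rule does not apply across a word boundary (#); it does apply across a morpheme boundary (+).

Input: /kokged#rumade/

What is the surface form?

/g/ after /k/ (voiceless) → [k]

[kokked#rumade]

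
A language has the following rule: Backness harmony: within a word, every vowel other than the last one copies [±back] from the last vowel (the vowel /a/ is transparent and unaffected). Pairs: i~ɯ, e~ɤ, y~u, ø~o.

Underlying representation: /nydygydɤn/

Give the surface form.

[nudugudɤn]

/y/ harmonizes with /ɤ/ ([+back]) → [u]
/y/ harmonizes with /ɤ/ ([+back]) → [u]
/y/ harmonizes with /ɤ/ ([+back]) → [u]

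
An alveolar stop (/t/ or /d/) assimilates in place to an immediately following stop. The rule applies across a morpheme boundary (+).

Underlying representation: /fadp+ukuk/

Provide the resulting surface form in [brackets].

/d/ before /p/ (labial) → [b]

[fabp+ukuk]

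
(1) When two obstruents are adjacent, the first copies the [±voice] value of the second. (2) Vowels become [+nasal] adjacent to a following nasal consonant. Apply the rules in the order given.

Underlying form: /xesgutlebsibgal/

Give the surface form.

[xezgutlepsibgal]

Rule 1: /s/ before /g/ (voiced) → [z]
Rule 1: /b/ before /s/ (voiceless) → [p]
After rule 1: xezgutlepsibgal
Rule 2: no segment meets the rule's conditions; no change.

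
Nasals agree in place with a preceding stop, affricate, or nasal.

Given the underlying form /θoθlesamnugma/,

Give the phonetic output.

/n/ after /m/ (labial) → [m]
/m/ after /g/ (velar) → [ŋ]

[θoθlesammugŋa]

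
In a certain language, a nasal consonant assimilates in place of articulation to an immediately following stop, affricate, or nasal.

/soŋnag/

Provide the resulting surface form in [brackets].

[sonnag]

/ŋ/ before /n/ (alveolar) → [n]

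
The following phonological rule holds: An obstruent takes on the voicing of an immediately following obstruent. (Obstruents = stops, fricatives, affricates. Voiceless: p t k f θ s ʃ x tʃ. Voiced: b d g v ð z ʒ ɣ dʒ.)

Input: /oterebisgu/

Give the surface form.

/s/ before /g/ (voiced) → [z]

[oterebizgu]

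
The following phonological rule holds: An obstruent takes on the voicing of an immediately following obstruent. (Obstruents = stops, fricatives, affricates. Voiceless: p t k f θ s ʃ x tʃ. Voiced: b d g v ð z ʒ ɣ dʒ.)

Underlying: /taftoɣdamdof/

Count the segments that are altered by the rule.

0

No segment meets the rule's conditions.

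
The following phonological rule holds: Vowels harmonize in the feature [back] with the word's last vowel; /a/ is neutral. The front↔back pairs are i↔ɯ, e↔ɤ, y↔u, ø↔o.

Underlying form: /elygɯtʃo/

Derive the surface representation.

/e/ harmonizes with /o/ ([+back]) → [ɤ]
/y/ harmonizes with /o/ ([+back]) → [u]

[ɤlugɯtʃo]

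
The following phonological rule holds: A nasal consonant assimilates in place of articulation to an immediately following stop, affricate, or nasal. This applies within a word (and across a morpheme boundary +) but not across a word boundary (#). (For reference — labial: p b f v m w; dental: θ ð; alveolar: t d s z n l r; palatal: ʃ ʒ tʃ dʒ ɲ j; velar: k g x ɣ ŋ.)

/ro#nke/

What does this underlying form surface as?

[ro#ŋke]

/n/ before /k/ (velar) → [ŋ]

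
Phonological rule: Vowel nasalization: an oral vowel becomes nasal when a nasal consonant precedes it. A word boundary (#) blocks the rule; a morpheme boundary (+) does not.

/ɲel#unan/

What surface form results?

[ɲẽl#unãn]

/e/ after nasal /ɲ/ → [ẽ]
/a/ after nasal /n/ → [ã]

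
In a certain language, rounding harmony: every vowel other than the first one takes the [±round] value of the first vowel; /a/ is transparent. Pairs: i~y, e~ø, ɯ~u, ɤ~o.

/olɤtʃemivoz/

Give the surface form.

/ɤ/ harmonizes with /o/ ([+round]) → [o]
/e/ harmonizes with /o/ ([+round]) → [ø]
/i/ harmonizes with /o/ ([+round]) → [y]

[olotʃømyvoz]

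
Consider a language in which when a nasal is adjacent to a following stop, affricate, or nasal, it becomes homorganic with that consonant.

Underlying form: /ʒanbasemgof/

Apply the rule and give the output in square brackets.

[ʒambaseŋgof]

/n/ before /b/ (labial) → [m]
/m/ before /g/ (velar) → [ŋ]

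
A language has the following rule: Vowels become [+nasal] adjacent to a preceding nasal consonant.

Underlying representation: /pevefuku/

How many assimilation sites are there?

No segment meets the rule's conditions.

0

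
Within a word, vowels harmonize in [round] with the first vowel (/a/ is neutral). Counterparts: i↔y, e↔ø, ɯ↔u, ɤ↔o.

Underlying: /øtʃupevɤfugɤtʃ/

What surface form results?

/e/ harmonizes with /ø/ ([+round]) → [ø]
/ɤ/ harmonizes with /ø/ ([+round]) → [o]
/ɤ/ harmonizes with /ø/ ([+round]) → [o]

[øtʃupøvofugotʃ]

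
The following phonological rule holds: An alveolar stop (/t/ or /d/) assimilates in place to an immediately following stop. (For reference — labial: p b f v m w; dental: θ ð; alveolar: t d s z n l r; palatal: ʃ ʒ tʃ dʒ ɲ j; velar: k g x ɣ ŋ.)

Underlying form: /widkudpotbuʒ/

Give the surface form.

[wigkubpopbuʒ]

/d/ before /k/ (velar) → [g]
/d/ before /p/ (labial) → [b]
/t/ before /b/ (labial) → [p]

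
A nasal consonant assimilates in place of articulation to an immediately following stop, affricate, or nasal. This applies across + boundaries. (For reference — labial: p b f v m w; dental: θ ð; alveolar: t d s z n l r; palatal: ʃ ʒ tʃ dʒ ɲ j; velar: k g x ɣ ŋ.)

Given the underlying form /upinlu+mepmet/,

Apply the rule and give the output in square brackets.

no segment meets the rule's conditions; no change.

[upinlu+mepmet]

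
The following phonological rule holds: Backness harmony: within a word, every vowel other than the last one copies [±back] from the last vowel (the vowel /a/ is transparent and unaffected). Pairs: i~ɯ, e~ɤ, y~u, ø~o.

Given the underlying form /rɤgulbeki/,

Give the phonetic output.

[regylbeki]

/ɤ/ harmonizes with /i/ ([-back]) → [e]
/u/ harmonizes with /i/ ([-back]) → [y]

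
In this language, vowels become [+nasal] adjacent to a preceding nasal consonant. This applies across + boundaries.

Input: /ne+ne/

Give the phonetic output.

[nẽ+nẽ]

/e/ after nasal /n/ → [ẽ]
/e/ after nasal /n/ → [ẽ]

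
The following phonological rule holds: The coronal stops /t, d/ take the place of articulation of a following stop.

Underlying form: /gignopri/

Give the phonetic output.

[gignopri]

no segment meets the rule's conditions; no change.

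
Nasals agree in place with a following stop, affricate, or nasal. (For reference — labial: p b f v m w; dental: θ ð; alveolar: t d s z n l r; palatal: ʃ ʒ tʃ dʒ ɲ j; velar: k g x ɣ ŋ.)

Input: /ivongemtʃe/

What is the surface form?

[ivoŋgeɲtʃe]

/n/ before /g/ (velar) → [ŋ]
/m/ before /tʃ/ (palatal) → [ɲ]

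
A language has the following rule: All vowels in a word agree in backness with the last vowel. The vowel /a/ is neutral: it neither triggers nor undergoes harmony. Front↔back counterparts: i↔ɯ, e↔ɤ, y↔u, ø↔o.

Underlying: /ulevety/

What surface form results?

[ylevety]

/u/ harmonizes with /y/ ([-back]) → [y]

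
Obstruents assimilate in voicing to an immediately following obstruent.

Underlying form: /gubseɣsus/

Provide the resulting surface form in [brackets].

/b/ before /s/ (voiceless) → [p]
/ɣ/ before /s/ (voiceless) → [x]

[gupsexsus]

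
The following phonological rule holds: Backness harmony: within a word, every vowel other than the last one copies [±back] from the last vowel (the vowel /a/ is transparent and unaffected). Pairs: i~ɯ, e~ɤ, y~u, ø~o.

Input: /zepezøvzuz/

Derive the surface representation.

/e/ harmonizes with /u/ ([+back]) → [ɤ]
/e/ harmonizes with /u/ ([+back]) → [ɤ]
/ø/ harmonizes with /u/ ([+back]) → [o]

[zɤpɤzovzuz]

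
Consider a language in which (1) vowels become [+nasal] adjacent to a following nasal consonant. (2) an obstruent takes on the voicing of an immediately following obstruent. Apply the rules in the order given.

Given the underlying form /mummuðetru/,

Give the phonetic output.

[mũmmuðetru]

Rule 1: /u/ before nasal /m/ → [ũ]
After rule 1: mũmmuðetru
Rule 2: no segment meets the rule's conditions; no change.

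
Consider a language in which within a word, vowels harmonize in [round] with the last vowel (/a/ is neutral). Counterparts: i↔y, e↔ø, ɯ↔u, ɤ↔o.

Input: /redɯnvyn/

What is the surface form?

/e/ harmonizes with /y/ ([+round]) → [ø]
/ɯ/ harmonizes with /y/ ([+round]) → [u]

[rødunvyn]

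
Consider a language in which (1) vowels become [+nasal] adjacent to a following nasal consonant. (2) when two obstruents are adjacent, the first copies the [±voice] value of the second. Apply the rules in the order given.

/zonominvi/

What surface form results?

[zõnõmĩnvi]

Rule 1: /o/ before nasal /n/ → [õ]
Rule 1: /o/ before nasal /m/ → [õ]
Rule 1: /i/ before nasal /n/ → [ĩ]
After rule 1: zõnõmĩnvi
Rule 2: no segment meets the rule's conditions; no change.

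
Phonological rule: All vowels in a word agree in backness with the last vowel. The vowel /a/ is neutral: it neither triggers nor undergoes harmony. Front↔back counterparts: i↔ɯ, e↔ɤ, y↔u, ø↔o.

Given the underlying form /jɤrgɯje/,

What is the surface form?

/ɤ/ harmonizes with /e/ ([-back]) → [e]
/ɯ/ harmonizes with /e/ ([-back]) → [i]

[jergije]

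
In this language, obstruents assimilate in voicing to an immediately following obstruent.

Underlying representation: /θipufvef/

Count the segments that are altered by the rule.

/f/ before /v/ (voiced) → [v]
1 segment changes.

1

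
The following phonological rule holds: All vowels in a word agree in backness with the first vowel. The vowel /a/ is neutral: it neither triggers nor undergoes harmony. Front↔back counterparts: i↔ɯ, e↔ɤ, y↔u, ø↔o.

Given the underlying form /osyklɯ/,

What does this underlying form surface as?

[osuklɯ]

/y/ harmonizes with /o/ ([+back]) → [u]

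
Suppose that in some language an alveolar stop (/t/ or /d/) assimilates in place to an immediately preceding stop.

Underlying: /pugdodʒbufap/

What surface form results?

[puggodʒbufap]

/d/ after /g/ (velar) → [g]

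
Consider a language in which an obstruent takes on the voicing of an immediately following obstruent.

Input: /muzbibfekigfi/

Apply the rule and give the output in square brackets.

[muzbipfekikfi]

/b/ before /f/ (voiceless) → [p]
/g/ before /f/ (voiceless) → [k]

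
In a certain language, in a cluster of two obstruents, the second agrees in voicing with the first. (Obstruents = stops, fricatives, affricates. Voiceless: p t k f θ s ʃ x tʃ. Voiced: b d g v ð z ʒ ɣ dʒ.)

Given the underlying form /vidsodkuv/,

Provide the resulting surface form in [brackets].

/s/ after /d/ (voiced) → [z]
/k/ after /d/ (voiced) → [g]

[vidzodguv]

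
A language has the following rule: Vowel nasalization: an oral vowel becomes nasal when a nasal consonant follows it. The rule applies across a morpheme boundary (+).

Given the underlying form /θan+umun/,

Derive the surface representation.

/a/ before nasal /n/ → [ã]
/u/ before nasal /m/ → [ũ]
/u/ before nasal /n/ → [ũ]

[θãn+ũmũn]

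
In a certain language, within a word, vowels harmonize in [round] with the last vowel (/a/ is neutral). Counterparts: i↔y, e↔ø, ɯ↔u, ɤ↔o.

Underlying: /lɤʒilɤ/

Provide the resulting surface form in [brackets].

[lɤʒilɤ]

no segment meets the rule's conditions; no change.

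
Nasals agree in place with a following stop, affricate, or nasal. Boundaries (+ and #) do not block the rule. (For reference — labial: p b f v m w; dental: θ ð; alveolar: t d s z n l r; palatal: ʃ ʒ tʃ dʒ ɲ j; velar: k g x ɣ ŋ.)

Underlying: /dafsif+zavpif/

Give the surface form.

no segment meets the rule's conditions; no change.

[dafsif+zavpif]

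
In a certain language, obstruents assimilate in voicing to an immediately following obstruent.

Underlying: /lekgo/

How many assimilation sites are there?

/k/ before /g/ (voiced) → [g]
1 segment changes.

1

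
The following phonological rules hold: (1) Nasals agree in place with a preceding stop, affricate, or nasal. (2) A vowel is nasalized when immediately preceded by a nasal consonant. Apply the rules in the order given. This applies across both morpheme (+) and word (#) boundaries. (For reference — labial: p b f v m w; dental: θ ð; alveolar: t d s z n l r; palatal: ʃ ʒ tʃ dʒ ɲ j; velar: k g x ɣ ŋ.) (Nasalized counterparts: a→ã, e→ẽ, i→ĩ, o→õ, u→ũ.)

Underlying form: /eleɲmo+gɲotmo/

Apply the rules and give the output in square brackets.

[eleɲɲõ+gŋõtnõ]

Rule 1: /m/ after /ɲ/ (palatal) → [ɲ]
Rule 1: /ɲ/ after /g/ (velar) → [ŋ]
Rule 1: /m/ after /t/ (alveolar) → [n]
After rule 1: eleɲɲo+gŋotno
Rule 2: /o/ after nasal /ɲ/ → [õ]
Rule 2: /o/ after nasal /ŋ/ → [õ]
Rule 2: /o/ after nasal /n/ → [õ]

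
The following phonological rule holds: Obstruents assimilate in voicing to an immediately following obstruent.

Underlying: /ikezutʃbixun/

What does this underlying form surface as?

[ikezudʒbixun]

/tʃ/ before /b/ (voiced) → [dʒ]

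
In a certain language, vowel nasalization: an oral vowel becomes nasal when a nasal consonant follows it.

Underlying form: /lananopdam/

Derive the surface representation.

[lãnãnopdãm]

/a/ before nasal /n/ → [ã]
/a/ before nasal /n/ → [ã]
/a/ before nasal /m/ → [ã]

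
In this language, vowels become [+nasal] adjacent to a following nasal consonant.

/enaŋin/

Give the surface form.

/e/ before nasal /n/ → [ẽ]
/a/ before nasal /ŋ/ → [ã]
/i/ before nasal /n/ → [ĩ]

[ẽnãŋĩn]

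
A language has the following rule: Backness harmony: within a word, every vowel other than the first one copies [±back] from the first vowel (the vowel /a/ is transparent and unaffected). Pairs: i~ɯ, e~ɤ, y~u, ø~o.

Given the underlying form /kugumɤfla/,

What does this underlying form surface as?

[kugumɤfla]

no segment meets the rule's conditions; no change.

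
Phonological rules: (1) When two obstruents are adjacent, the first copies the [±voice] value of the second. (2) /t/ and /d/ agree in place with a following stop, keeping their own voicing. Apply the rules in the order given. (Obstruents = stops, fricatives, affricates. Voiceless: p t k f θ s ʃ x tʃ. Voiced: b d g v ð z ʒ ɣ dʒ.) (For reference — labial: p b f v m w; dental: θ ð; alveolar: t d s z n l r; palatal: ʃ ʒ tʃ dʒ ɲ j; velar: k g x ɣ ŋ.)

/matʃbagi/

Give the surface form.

Rule 1: /tʃ/ before /b/ (voiced) → [dʒ]
After rule 1: madʒbagi
Rule 2: no segment meets the rule's conditions; no change.

[madʒbagi]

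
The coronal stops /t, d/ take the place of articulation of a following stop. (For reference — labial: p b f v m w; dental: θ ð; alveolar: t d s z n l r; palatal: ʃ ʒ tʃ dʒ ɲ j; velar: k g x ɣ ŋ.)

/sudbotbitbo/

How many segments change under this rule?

3

/d/ before /b/ (labial) → [b]
/t/ before /b/ (labial) → [p]
/t/ before /b/ (labial) → [p]
3 segments change.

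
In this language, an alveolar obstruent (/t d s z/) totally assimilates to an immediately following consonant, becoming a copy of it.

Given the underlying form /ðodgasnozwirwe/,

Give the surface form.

[ðoggannowwirwe]

/d/ before /g/ → [g] (total assimilation)
/s/ before /n/ → [n] (total assimilation)
/z/ before /w/ → [w] (total assimilation)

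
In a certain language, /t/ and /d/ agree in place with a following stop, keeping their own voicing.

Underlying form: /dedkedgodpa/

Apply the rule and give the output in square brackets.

/d/ before /k/ (velar) → [g]
/d/ before /g/ (velar) → [g]
/d/ before /p/ (labial) → [b]

[degkeggobpa]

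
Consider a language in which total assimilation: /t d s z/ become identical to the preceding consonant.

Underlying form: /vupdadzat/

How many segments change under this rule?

2

/d/ after /p/ → [p] (total assimilation)
/z/ after /d/ → [d] (total assimilation)
2 segments change.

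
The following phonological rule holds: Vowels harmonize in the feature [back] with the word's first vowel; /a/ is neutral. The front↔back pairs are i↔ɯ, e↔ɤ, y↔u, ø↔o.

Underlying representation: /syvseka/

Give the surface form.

[syvseka]

no segment meets the rule's conditions; no change.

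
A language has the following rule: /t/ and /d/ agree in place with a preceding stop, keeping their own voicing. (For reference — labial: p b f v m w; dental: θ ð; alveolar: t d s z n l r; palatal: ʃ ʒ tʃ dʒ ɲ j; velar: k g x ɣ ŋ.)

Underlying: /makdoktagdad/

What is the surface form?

/d/ after /k/ (velar) → [g]
/t/ after /k/ (velar) → [k]
/d/ after /g/ (velar) → [g]

[makgokkaggad]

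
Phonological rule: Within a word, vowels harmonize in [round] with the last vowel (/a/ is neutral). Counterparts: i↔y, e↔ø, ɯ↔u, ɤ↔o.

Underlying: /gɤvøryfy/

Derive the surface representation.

[govøryfy]

/ɤ/ harmonizes with /y/ ([+round]) → [o]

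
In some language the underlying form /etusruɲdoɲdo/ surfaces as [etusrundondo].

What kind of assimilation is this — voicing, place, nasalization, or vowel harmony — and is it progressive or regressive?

/ɲ/→[n] /ɲ/→[n].
Each target copies a feature from the following segment, so the direction is regressive.

place assimilation, regressive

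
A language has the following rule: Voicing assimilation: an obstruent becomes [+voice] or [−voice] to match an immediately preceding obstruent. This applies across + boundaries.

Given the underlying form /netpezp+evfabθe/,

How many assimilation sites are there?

/p/ after /z/ (voiced) → [b]
/f/ after /v/ (voiced) → [v]
/θ/ after /b/ (voiced) → [ð]
3 segments change.

3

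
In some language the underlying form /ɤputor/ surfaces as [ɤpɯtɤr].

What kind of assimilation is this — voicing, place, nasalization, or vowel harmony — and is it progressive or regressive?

/u/→[ɯ] /o/→[ɤ].
Vowels agree with the first vowel, so the harmony is progressive.

vowel harmony, progressive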